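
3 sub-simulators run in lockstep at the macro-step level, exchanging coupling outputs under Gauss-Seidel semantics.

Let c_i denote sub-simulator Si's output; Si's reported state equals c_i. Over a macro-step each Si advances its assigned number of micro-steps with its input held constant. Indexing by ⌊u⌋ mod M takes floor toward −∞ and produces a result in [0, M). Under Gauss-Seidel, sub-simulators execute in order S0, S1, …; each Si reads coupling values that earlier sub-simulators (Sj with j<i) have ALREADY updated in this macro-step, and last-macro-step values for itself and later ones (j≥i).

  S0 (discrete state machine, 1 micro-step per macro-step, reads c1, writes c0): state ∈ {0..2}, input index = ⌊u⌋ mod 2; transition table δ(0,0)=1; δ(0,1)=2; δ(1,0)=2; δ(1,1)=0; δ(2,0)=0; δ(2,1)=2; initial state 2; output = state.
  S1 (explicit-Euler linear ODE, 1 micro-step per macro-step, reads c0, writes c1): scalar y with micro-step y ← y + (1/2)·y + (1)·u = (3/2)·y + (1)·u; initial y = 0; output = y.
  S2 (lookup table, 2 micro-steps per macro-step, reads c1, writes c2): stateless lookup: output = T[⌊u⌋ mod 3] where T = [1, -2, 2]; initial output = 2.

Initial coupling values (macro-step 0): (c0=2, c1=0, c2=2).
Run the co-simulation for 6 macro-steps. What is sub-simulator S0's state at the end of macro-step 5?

macro 1: S0 reads c1=0 → after 1×micro: 0; S1 reads c0=0 → after 1×micro: 0; S2 reads c1=0 → after 2×micro: 1 ⇒ (c0=0, c1=0, c2=1)
macro 2: S0 reads c1=0 → after 1×micro: 1; S1 reads c0=1 → after 1×micro: 1; S2 reads c1=1 → after 2×micro: -2 ⇒ (c0=1, c1=1, c2=-2)
macro 3: S0 reads c1=1 → after 1×micro: 0; S1 reads c0=0 → after 1×micro: 3/2; S2 reads c1=3/2 → after 2×micro: -2 ⇒ (c0=0, c1=3/2, c2=-2)
macro 4: S0 reads c1=3/2 → after 1×micro: 2; S1 reads c0=2 → after 1×micro: 17/4; S2 reads c1=17/4 → after 2×micro: -2 ⇒ (c0=2, c1=17/4, c2=-2)
macro 5: S0 reads c1=17/4 → after 1×micro: 0; S1 reads c0=0 → after 1×micro: 51/8; S2 reads c1=51/8 → after 2×micro: 1 ⇒ (c0=0, c1=51/8, c2=1)
macro 6: S0 reads c1=51/8 → after 1×micro: 1; S1 reads c0=1 → after 1×micro: 169/16; S2 reads c1=169/16 → after 2×micro: -2 ⇒ (c0=1, c1=169/16, c2=-2)

S0 state at macro-step 5 = 0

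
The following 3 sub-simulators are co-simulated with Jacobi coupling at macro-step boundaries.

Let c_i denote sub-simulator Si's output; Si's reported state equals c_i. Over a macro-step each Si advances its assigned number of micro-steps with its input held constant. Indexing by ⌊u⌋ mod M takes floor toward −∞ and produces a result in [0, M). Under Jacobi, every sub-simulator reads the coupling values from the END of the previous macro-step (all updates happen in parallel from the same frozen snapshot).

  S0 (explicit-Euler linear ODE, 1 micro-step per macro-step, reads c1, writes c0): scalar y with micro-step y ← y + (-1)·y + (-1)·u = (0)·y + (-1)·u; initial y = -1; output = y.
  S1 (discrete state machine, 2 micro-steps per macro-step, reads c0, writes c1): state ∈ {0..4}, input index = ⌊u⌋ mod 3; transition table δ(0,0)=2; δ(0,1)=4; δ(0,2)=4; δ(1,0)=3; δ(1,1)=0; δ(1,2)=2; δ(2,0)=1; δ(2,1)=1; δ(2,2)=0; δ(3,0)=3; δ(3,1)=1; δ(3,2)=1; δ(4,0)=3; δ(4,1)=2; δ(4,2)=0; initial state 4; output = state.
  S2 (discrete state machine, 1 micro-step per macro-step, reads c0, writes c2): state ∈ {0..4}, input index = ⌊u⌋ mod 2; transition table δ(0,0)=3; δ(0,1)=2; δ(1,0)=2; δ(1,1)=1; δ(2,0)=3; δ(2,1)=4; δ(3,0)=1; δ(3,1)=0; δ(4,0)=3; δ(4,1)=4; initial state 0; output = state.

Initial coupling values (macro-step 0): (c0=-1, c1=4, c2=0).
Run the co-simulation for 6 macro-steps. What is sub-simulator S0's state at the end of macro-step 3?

S0 state at macro-step 3 = -4

macro 1: S0 reads c1=4 → after 1×micro: -4; S1 reads c0=-1 → after 2×micro: 4; S2 reads c0=-1 → after 1×micro: 2 ⇒ (c0=-4, c1=4, c2=2)
macro 2: S0 reads c1=4 → after 1×micro: -4; S1 reads c0=-4 → after 2×micro: 4; S2 reads c0=-4 → after 1×micro: 3 ⇒ (c0=-4, c1=4, c2=3)
macro 3: S0 reads c1=4 → after 1×micro: -4; S1 reads c0=-4 → after 2×micro: 4; S2 reads c0=-4 → after 1×micro: 1 ⇒ (c0=-4, c1=4, c2=1)
macro 4: S0 reads c1=4 → after 1×micro: -4; S1 reads c0=-4 → after 2×micro: 4; S2 reads c0=-4 → after 1×micro: 2 ⇒ (c0=-4, c1=4, c2=2)
macro 5: S0 reads c1=4 → after 1×micro: -4; S1 reads c0=-4 → after 2×micro: 4; S2 reads c0=-4 → after 1×micro: 3 ⇒ (c0=-4, c1=4, c2=3)
macro 6: S0 reads c1=4 → after 1×micro: -4; S1 reads c0=-4 → after 2×micro: 4; S2 reads c0=-4 → after 1×micro: 1 ⇒ (c0=-4, c1=4, c2=1)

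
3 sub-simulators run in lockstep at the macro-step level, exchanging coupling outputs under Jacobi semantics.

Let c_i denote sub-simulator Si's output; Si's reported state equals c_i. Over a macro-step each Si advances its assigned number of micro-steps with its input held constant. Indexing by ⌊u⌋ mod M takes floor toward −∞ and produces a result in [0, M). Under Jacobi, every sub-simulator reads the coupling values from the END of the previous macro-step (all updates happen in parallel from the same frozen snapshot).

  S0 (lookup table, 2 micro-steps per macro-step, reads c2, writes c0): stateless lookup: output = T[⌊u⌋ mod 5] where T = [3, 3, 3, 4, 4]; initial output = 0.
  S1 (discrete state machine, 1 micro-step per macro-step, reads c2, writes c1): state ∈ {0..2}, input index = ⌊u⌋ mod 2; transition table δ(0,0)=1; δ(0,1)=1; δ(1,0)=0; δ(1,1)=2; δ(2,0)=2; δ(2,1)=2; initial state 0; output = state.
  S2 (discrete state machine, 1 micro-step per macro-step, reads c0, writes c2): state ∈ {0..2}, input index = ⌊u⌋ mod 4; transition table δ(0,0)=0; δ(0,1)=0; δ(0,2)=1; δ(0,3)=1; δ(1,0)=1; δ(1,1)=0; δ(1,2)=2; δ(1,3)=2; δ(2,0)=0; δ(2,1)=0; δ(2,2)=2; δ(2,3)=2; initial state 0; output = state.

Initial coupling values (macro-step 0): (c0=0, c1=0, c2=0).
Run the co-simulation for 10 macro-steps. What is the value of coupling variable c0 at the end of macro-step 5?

macro 1: S0 reads c2=0 → after 2×micro: 3; S1 reads c2=0 → after 1×micro: 1; S2 reads c0=0 → after 1×micro: 0 ⇒ (c0=3, c1=1, c2=0)
macro 2: S0 reads c2=0 → after 2×micro: 3; S1 reads c2=0 → after 1×micro: 0; S2 reads c0=3 → after 1×micro: 1 ⇒ (c0=3, c1=0, c2=1)
macro 3: S0 reads c2=1 → after 2×micro: 3; S1 reads c2=1 → after 1×micro: 1; S2 reads c0=3 → after 1×micro: 2 ⇒ (c0=3, c1=1, c2=2)
macro 4: S0 reads c2=2 → after 2×micro: 3; S1 reads c2=2 → after 1×micro: 0; S2 reads c0=3 → after 1×micro: 2 ⇒ (c0=3, c1=0, c2=2)
macro 5: S0 reads c2=2 → after 2×micro: 3; S1 reads c2=2 → after 1×micro: 1; S2 reads c0=3 → after 1×micro: 2 ⇒ (c0=3, c1=1, c2=2)
macro 6: S0 reads c2=2 → after 2×micro: 3; S1 reads c2=2 → after 1×micro: 0; S2 reads c0=3 → after 1×micro: 2 ⇒ (c0=3, c1=0, c2=2)
macro 7: S0 reads c2=2 → after 2×micro: 3; S1 reads c2=2 → after 1×micro: 1; S2 reads c0=3 → after 1×micro: 2 ⇒ (c0=3, c1=1, c2=2)
macro 8: S0 reads c2=2 → after 2×micro: 3; S1 reads c2=2 → after 1×micro: 0; S2 reads c0=3 → after 1×micro: 2 ⇒ (c0=3, c1=0, c2=2)
macro 9: S0 reads c2=2 → after 2×micro: 3; S1 reads c2=2 → after 1×micro: 1; S2 reads c0=3 → after 1×micro: 2 ⇒ (c0=3, c1=1, c2=2)
macro 10: S0 reads c2=2 → after 2×micro: 3; S1 reads c2=2 → after 1×micro: 0; S2 reads c0=3 → after 1×micro: 2 ⇒ (c0=3, c1=0, c2=2)

c0 at macro-step 5 = 3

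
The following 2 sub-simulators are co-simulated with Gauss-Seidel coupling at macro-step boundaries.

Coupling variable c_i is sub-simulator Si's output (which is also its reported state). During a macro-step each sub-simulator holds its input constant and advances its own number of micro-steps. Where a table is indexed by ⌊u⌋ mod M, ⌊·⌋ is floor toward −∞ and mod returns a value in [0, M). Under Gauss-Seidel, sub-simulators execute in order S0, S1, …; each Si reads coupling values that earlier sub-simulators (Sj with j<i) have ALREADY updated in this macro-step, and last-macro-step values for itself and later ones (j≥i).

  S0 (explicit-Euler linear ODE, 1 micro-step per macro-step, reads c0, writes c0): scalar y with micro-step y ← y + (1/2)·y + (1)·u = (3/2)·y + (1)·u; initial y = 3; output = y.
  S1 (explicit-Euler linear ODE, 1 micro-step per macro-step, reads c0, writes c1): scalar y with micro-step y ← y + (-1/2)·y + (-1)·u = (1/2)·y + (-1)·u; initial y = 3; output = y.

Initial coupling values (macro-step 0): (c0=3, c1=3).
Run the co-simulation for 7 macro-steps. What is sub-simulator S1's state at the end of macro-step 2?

macro 1: S0 reads c0=3 → after 1×micro: 15/2; S1 reads c0=15/2 → after 1×micro: -6 ⇒ (c0=15/2, c1=-6)
macro 2: S0 reads c0=15/2 → after 1×micro: 75/4; S1 reads c0=75/4 → after 1×micro: -87/4 ⇒ (c0=75/4, c1=-87/4)
macro 3: S0 reads c0=75/4 → after 1×micro: 375/8; S1 reads c0=375/8 → after 1×micro: -231/4 ⇒ (c0=375/8, c1=-231/4)
macro 4: S0 reads c0=375/8 → after 1×micro: 1875/16; S1 reads c0=1875/16 → after 1×micro: -2337/16 ⇒ (c0=1875/16, c1=-2337/16)
macro 5: S0 reads c0=1875/16 → after 1×micro: 9375/32; S1 reads c0=9375/32 → after 1×micro: -366 ⇒ (c0=9375/32, c1=-366)
macro 6: S0 reads c0=9375/32 → after 1×micro: 46875/64; S1 reads c0=46875/64 → after 1×micro: -58587/64 ⇒ (c0=46875/64, c1=-58587/64)
macro 7: S0 reads c0=46875/64 → after 1×micro: 234375/128; S1 reads c0=234375/128 → after 1×micro: -146481/64 ⇒ (c0=234375/128, c1=-146481/64)

S1 state at macro-step 2 = -87/4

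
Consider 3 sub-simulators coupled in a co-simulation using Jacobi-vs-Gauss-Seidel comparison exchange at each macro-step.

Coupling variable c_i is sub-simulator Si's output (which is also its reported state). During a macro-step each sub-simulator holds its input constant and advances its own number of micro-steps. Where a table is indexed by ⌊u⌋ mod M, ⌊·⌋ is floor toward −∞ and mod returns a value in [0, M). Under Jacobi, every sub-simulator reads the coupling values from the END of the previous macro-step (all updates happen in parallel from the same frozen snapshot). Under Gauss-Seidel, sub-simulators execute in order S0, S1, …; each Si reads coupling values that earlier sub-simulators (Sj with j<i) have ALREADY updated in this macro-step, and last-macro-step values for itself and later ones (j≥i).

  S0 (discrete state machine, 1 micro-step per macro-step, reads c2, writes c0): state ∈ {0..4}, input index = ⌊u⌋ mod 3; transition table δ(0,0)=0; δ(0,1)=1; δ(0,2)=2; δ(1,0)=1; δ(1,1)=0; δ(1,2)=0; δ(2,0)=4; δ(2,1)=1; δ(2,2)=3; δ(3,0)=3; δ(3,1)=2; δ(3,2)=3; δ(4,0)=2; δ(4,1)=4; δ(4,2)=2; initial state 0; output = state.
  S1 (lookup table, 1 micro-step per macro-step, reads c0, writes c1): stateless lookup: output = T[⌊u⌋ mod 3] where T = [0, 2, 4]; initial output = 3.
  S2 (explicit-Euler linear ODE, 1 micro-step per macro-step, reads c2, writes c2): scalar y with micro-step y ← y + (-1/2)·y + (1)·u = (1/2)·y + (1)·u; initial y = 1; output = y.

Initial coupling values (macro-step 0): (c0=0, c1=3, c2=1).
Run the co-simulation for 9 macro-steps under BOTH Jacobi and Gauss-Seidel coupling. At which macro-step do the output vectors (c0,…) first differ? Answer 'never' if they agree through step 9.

first divergence at macro-step: 1

[Jacobi] macro 1: S0 reads c2=1 → after 1×micro: 1; S1 reads c0=0 → after 1×micro: 0; S2 reads c2=1 → after 1×micro: 3/2 ⇒ (c0=1, c1=0, c2=3/2)
[Jacobi] macro 2: S0 reads c2=3/2 → after 1×micro: 0; S1 reads c0=1 → after 1×micro: 2; S2 reads c2=3/2 → after 1×micro: 9/4 ⇒ (c0=0, c1=2, c2=9/4)
[Jacobi] macro 3: S0 reads c2=9/4 → after 1×micro: 2; S1 reads c0=0 → after 1×micro: 0; S2 reads c2=9/4 → after 1×micro: 27/8 ⇒ (c0=2, c1=0, c2=27/8)
[Jacobi] macro 4: S0 reads c2=27/8 → after 1×micro: 4; S1 reads c0=2 → after 1×micro: 4; S2 reads c2=27/8 → after 1×micro: 81/16 ⇒ (c0=4, c1=4, c2=81/16)
[Jacobi] macro 5: S0 reads c2=81/16 → after 1×micro: 2; S1 reads c0=4 → after 1×micro: 2; S2 reads c2=81/16 → after 1×micro: 243/32 ⇒ (c0=2, c1=2, c2=243/32)
[Jacobi] macro 6: S0 reads c2=243/32 → after 1×micro: 1; S1 reads c0=2 → after 1×micro: 4; S2 reads c2=243/32 → after 1×micro: 729/64 ⇒ (c0=1, c1=4, c2=729/64)
[Jacobi] macro 7: S0 reads c2=729/64 → after 1×micro: 0; S1 reads c0=1 → after 1×micro: 2; S2 reads c2=729/64 → after 1×micro: 2187/128 ⇒ (c0=0, c1=2, c2=2187/128)
[Jacobi] macro 8: S0 reads c2=2187/128 → after 1×micro: 2; S1 reads c0=0 → after 1×micro: 0; S2 reads c2=2187/128 → after 1×micro: 6561/256 ⇒ (c0=2, c1=0, c2=6561/256)
[Jacobi] macro 9: S0 reads c2=6561/256 → after 1×micro: 1; S1 reads c0=2 → after 1×micro: 4; S2 reads c2=6561/256 → after 1×micro: 19683/512 ⇒ (c0=1, c1=4, c2=19683/512)
[Gauss-Seidel] macro 1: S0 reads c2=1 → after 1×micro: 1; S1 reads c0=1 → after 1×micro: 2; S2 reads c2=1 → after 1×micro: 3/2 ⇒ (c0=1, c1=2, c2=3/2)
[Gauss-Seidel] macro 2: S0 reads c2=3/2 → after 1×micro: 0; S1 reads c0=0 → after 1×micro: 0; S2 reads c2=3/2 → after 1×micro: 9/4 ⇒ (c0=0, c1=0, c2=9/4)
[Gauss-Seidel] macro 3: S0 reads c2=9/4 → after 1×micro: 2; S1 reads c0=2 → after 1×micro: 4; S2 reads c2=9/4 → after 1×micro: 27/8 ⇒ (c0=2, c1=4, c2=27/8)
[Gauss-Seidel] macro 4: S0 reads c2=27/8 → after 1×micro: 4; S1 reads c0=4 → after 1×micro: 2; S2 reads c2=27/8 → after 1×micro: 81/16 ⇒ (c0=4, c1=2, c2=81/16)
[Gauss-Seidel] macro 5: S0 reads c2=81/16 → after 1×micro: 2; S1 reads c0=2 → after 1×micro: 4; S2 reads c2=81/16 → after 1×micro: 243/32 ⇒ (c0=2, c1=4, c2=243/32)
[Gauss-Seidel] macro 6: S0 reads c2=243/32 → after 1×micro: 1; S1 reads c0=1 → after 1×micro: 2; S2 reads c2=243/32 → after 1×micro: 729/64 ⇒ (c0=1, c1=2, c2=729/64)
[Gauss-Seidel] macro 7: S0 reads c2=729/64 → after 1×micro: 0; S1 reads c0=0 → after 1×micro: 0; S2 reads c2=729/64 → after 1×micro: 2187/128 ⇒ (c0=0, c1=0, c2=2187/128)
[Gauss-Seidel] macro 8: S0 reads c2=2187/128 → after 1×micro: 2; S1 reads c0=2 → after 1×micro: 4; S2 reads c2=2187/128 → after 1×micro: 6561/256 ⇒ (c0=2, c1=4, c2=6561/256)
[Gauss-Seidel] macro 9: S0 reads c2=6561/256 → after 1×micro: 1; S1 reads c0=1 → after 1×micro: 2; S2 reads c2=6561/256 → after 1×micro: 19683/512 ⇒ (c0=1, c1=2, c2=19683/512)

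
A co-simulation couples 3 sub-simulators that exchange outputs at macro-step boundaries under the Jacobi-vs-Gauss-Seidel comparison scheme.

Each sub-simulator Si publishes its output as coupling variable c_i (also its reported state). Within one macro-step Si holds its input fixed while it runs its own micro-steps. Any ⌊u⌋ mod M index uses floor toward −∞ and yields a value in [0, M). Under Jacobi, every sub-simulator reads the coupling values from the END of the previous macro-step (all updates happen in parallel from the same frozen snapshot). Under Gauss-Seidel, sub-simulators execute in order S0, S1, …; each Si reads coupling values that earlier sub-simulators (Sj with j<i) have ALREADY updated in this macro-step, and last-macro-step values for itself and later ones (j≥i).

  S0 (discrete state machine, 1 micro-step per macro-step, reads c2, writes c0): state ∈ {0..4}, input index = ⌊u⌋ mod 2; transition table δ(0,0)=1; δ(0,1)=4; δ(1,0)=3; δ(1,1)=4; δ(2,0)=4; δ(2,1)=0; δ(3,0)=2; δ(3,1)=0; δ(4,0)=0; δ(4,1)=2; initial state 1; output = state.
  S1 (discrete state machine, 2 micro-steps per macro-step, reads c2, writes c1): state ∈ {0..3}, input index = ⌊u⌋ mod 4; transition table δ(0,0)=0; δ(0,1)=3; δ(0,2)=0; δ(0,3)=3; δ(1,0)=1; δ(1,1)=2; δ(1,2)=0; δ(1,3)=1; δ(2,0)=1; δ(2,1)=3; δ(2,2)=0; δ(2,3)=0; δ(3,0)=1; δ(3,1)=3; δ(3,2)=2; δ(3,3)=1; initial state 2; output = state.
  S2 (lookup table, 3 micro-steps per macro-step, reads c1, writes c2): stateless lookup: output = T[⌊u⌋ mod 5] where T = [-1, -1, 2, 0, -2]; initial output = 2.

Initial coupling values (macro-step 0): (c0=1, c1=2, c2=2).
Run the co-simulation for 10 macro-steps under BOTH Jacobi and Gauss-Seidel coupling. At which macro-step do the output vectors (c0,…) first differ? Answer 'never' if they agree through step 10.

first divergence at macro-step: 1

[Jacobi] macro 1: S0 reads c2=2 → after 1×micro: 3; S1 reads c2=2 → after 2×micro: 0; S2 reads c1=2 → after 3×micro: 2 ⇒ (c0=3, c1=0, c2=2)
[Jacobi] macro 2: S0 reads c2=2 → after 1×micro: 2; S1 reads c2=2 → after 2×micro: 0; S2 reads c1=0 → after 3×micro: -1 ⇒ (c0=2, c1=0, c2=-1)
[Jacobi] macro 3: S0 reads c2=-1 → after 1×micro: 0; S1 reads c2=-1 → after 2×micro: 1; S2 reads c1=0 → after 3×micro: -1 ⇒ (c0=0, c1=1, c2=-1)
[Jacobi] macro 4: S0 reads c2=-1 → after 1×micro: 4; S1 reads c2=-1 → after 2×micro: 1; S2 reads c1=1 → after 3×micro: -1 ⇒ (c0=4, c1=1, c2=-1)
[Jacobi] macro 5: S0 reads c2=-1 → after 1×micro: 2; S1 reads c2=-1 → after 2×micro: 1; S2 reads c1=1 → after 3×micro: -1 ⇒ (c0=2, c1=1, c2=-1)
[Jacobi] macro 6: S0 reads c2=-1 → after 1×micro: 0; S1 reads c2=-1 → after 2×micro: 1; S2 reads c1=1 → after 3×micro: -1 ⇒ (c0=0, c1=1, c2=-1)
[Jacobi] macro 7: S0 reads c2=-1 → after 1×micro: 4; S1 reads c2=-1 → after 2×micro: 1; S2 reads c1=1 → after 3×micro: -1 ⇒ (c0=4, c1=1, c2=-1)
[Jacobi] macro 8: S0 reads c2=-1 → after 1×micro: 2; S1 reads c2=-1 → after 2×micro: 1; S2 reads c1=1 → after 3×micro: -1 ⇒ (c0=2, c1=1, c2=-1)
[Jacobi] macro 9: S0 reads c2=-1 → after 1×micro: 0; S1 reads c2=-1 → after 2×micro: 1; S2 reads c1=1 → after 3×micro: -1 ⇒ (c0=0, c1=1, c2=-1)
[Jacobi] macro 10: S0 reads c2=-1 → after 1×micro: 4; S1 reads c2=-1 → after 2×micro: 1; S2 reads c1=1 → after 3×micro: -1 ⇒ (c0=4, c1=1, c2=-1)
[Gauss-Seidel] macro 1: S0 reads c2=2 → after 1×micro: 3; S1 reads c2=2 → after 2×micro: 0; S2 reads c1=0 → after 3×micro: -1 ⇒ (c0=3, c1=0, c2=-1)
[Gauss-Seidel] macro 2: S0 reads c2=-1 → after 1×micro: 0; S1 reads c2=-1 → after 2×micro: 1; S2 reads c1=1 → after 3×micro: -1 ⇒ (c0=0, c1=1, c2=-1)
[Gauss-Seidel] macro 3: S0 reads c2=-1 → after 1×micro: 4; S1 reads c2=-1 → after 2×micro: 1; S2 reads c1=1 → after 3×micro: -1 ⇒ (c0=4, c1=1, c2=-1)
[Gauss-Seidel] macro 4: S0 reads c2=-1 → after 1×micro: 2; S1 reads c2=-1 → after 2×micro: 1; S2 reads c1=1 → after 3×micro: -1 ⇒ (c0=2, c1=1, c2=-1)
[Gauss-Seidel] macro 5: S0 reads c2=-1 → after 1×micro: 0; S1 reads c2=-1 → after 2×micro: 1; S2 reads c1=1 → after 3×micro: -1 ⇒ (c0=0, c1=1, c2=-1)
[Gauss-Seidel] macro 6: S0 reads c2=-1 → after 1×micro: 4; S1 reads c2=-1 → after 2×micro: 1; S2 reads c1=1 → after 3×micro: -1 ⇒ (c0=4, c1=1, c2=-1)
[Gauss-Seidel] macro 7: S0 reads c2=-1 → after 1×micro: 2; S1 reads c2=-1 → after 2×micro: 1; S2 reads c1=1 → after 3×micro: -1 ⇒ (c0=2, c1=1, c2=-1)
[Gauss-Seidel] macro 8: S0 reads c2=-1 → after 1×micro: 0; S1 reads c2=-1 → after 2×micro: 1; S2 reads c1=1 → after 3×micro: -1 ⇒ (c0=0, c1=1, c2=-1)
[Gauss-Seidel] macro 9: S0 reads c2=-1 → after 1×micro: 4; S1 reads c2=-1 → after 2×micro: 1; S2 reads c1=1 → after 3×micro: -1 ⇒ (c0=4, c1=1, c2=-1)
[Gauss-Seidel] macro 10: S0 reads c2=-1 → after 1×micro: 2; S1 reads c2=-1 → after 2×micro: 1; S2 reads c1=1 → after 3×micro: -1 ⇒ (c0=2, c1=1, c2=-1)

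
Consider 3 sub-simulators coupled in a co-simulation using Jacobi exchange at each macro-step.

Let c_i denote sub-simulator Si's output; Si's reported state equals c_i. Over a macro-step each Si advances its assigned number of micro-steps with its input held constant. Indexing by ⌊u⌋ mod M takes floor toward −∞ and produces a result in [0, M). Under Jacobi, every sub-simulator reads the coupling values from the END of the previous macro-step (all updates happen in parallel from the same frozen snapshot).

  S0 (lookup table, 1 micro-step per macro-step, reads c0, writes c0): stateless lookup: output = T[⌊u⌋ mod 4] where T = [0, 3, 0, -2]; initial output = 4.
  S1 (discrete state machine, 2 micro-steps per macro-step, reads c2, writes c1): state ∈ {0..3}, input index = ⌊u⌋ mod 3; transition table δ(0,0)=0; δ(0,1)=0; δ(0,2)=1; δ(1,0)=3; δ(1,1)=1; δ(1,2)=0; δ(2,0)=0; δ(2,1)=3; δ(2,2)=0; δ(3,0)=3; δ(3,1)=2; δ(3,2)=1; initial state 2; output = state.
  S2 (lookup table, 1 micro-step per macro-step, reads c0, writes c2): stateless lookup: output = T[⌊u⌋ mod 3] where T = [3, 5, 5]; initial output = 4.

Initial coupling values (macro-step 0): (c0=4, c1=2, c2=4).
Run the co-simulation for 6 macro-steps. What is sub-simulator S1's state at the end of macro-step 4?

S1 state at macro-step 4 = 3

macro 1: S0 reads c0=4 → after 1×micro: 0; S1 reads c2=4 → after 2×micro: 2; S2 reads c0=4 → after 1×micro: 5 ⇒ (c0=0, c1=2, c2=5)
macro 2: S0 reads c0=0 → after 1×micro: 0; S1 reads c2=5 → after 2×micro: 1; S2 reads c0=0 → after 1×micro: 3 ⇒ (c0=0, c1=1, c2=3)
macro 3: S0 reads c0=0 → after 1×micro: 0; S1 reads c2=3 → after 2×micro: 3; S2 reads c0=0 → after 1×micro: 3 ⇒ (c0=0, c1=3, c2=3)
macro 4: S0 reads c0=0 → after 1×micro: 0; S1 reads c2=3 → after 2×micro: 3; S2 reads c0=0 → after 1×micro: 3 ⇒ (c0=0, c1=3, c2=3)
macro 5: S0 reads c0=0 → after 1×micro: 0; S1 reads c2=3 → after 2×micro: 3; S2 reads c0=0 → after 1×micro: 3 ⇒ (c0=0, c1=3, c2=3)
macro 6: S0 reads c0=0 → after 1×micro: 0; S1 reads c2=3 → after 2×micro: 3; S2 reads c0=0 → after 1×micro: 3 ⇒ (c0=0, c1=3, c2=3)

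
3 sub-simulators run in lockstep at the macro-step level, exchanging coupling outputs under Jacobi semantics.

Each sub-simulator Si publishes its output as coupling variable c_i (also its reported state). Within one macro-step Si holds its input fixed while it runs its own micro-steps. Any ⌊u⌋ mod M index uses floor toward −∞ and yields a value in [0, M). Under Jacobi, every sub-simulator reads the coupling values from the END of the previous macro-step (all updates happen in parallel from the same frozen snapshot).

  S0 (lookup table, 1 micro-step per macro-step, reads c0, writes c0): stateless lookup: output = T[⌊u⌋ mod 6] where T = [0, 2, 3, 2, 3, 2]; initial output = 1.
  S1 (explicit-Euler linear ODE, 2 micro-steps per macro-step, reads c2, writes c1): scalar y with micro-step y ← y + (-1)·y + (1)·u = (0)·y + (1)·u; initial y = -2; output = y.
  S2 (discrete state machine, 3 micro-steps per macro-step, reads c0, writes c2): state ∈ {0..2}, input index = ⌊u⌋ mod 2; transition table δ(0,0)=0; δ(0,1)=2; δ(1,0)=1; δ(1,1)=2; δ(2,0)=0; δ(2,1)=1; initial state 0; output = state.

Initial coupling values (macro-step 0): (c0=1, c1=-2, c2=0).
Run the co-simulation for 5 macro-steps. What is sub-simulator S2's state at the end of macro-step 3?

macro 1: S0 reads c0=1 → after 1×micro: 2; S1 reads c2=0 → after 2×micro: 0; S2 reads c0=1 → after 3×micro: 2 ⇒ (c0=2, c1=0, c2=2)
macro 2: S0 reads c0=2 → after 1×micro: 3; S1 reads c2=2 → after 2×micro: 2; S2 reads c0=2 → after 3×micro: 0 ⇒ (c0=3, c1=2, c2=0)
macro 3: S0 reads c0=3 → after 1×micro: 2; S1 reads c2=0 → after 2×micro: 0; S2 reads c0=3 → after 3×micro: 2 ⇒ (c0=2, c1=0, c2=2)
macro 4: S0 reads c0=2 → after 1×micro: 3; S1 reads c2=2 → after 2×micro: 2; S2 reads c0=2 → after 3×micro: 0 ⇒ (c0=3, c1=2, c2=0)
macro 5: S0 reads c0=3 → after 1×micro: 2; S1 reads c2=0 → after 2×micro: 0; S2 reads c0=3 → after 3×micro: 2 ⇒ (c0=2, c1=0, c2=2)

S2 state at macro-step 3 = 2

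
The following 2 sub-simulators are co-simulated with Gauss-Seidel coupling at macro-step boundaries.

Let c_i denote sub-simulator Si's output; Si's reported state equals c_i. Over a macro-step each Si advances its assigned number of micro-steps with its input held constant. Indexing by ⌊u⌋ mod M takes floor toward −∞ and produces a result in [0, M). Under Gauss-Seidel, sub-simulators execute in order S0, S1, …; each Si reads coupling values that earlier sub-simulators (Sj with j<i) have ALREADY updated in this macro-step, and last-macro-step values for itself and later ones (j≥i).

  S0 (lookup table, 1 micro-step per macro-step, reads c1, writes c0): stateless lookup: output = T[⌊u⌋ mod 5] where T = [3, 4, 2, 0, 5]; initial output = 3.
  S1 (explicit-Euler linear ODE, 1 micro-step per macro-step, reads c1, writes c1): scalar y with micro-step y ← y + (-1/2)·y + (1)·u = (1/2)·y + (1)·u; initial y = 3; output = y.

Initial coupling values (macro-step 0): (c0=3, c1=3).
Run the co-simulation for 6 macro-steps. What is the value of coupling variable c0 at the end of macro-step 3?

macro 1: S0 reads c1=3 → after 1×micro: 0; S1 reads c1=3 → after 1×micro: 9/2 ⇒ (c0=0, c1=9/2)
macro 2: S0 reads c1=9/2 → after 1×micro: 5; S1 reads c1=9/2 → after 1×micro: 27/4 ⇒ (c0=5, c1=27/4)
macro 3: S0 reads c1=27/4 → after 1×micro: 4; S1 reads c1=27/4 → after 1×micro: 81/8 ⇒ (c0=4, c1=81/8)
macro 4: S0 reads c1=81/8 → after 1×micro: 3; S1 reads c1=81/8 → after 1×micro: 243/16 ⇒ (c0=3, c1=243/16)
macro 5: S0 reads c1=243/16 → after 1×micro: 3; S1 reads c1=243/16 → after 1×micro: 729/32 ⇒ (c0=3, c1=729/32)
macro 6: S0 reads c1=729/32 → after 1×micro: 2; S1 reads c1=729/32 → after 1×micro: 2187/64 ⇒ (c0=2, c1=2187/64)

c0 at macro-step 3 = 4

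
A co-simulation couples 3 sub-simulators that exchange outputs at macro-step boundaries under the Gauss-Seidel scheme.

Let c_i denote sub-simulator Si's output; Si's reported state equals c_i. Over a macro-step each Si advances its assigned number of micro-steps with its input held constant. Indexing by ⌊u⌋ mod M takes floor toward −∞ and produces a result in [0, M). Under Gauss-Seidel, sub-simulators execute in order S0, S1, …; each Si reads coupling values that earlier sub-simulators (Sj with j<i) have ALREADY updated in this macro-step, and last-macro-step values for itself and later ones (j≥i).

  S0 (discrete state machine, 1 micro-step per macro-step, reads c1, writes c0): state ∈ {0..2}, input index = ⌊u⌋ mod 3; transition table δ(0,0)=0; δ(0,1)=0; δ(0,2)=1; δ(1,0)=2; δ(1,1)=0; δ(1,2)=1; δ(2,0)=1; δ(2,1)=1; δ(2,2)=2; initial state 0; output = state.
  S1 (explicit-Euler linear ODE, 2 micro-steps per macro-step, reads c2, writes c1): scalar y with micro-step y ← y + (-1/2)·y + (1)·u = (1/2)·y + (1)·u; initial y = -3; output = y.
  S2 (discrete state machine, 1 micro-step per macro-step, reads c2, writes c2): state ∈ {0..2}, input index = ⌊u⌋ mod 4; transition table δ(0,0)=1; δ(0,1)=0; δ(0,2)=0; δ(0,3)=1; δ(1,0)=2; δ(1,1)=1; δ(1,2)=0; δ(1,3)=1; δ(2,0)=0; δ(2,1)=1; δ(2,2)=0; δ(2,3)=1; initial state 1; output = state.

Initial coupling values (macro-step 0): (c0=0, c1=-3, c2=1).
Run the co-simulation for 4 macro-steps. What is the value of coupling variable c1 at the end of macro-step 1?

c1 at macro-step 1 = 3/4

macro 1: S0 reads c1=-3 → after 1×micro: 0; S1 reads c2=1 → after 2×micro: 3/4; S2 reads c2=1 → after 1×micro: 1 ⇒ (c0=0, c1=3/4, c2=1)
macro 2: S0 reads c1=3/4 → after 1×micro: 0; S1 reads c2=1 → after 2×micro: 27/16; S2 reads c2=1 → after 1×micro: 1 ⇒ (c0=0, c1=27/16, c2=1)
macro 3: S0 reads c1=27/16 → after 1×micro: 0; S1 reads c2=1 → after 2×micro: 123/64; S2 reads c2=1 → after 1×micro: 1 ⇒ (c0=0, c1=123/64, c2=1)
macro 4: S0 reads c1=123/64 → after 1×micro: 0; S1 reads c2=1 → after 2×micro: 507/256; S2 reads c2=1 → after 1×micro: 1 ⇒ (c0=0, c1=507/256, c2=1)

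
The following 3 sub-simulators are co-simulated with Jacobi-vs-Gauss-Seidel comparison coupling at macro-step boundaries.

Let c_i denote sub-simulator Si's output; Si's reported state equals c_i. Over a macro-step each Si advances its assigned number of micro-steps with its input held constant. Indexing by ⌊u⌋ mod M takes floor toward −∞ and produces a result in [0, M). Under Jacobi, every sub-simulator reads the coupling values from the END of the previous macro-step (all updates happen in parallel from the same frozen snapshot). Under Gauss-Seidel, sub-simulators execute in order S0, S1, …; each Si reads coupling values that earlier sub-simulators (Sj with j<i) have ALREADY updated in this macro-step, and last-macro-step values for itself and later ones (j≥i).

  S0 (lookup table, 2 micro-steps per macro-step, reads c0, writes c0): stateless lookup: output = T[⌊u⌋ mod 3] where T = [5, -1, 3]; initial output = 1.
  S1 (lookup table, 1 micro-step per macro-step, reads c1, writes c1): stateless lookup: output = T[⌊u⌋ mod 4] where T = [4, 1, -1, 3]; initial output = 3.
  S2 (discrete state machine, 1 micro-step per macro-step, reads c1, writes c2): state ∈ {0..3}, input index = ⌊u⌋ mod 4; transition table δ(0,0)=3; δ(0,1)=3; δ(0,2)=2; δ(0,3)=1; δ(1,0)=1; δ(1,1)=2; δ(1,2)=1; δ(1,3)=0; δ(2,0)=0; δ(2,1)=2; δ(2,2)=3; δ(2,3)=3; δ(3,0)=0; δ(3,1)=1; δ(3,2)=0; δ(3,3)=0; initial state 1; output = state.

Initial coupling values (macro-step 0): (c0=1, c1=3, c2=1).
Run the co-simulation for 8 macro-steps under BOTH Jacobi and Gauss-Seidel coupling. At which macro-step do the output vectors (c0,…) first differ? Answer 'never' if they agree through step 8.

[Jacobi] macro 1: S0 reads c0=1 → after 2×micro: -1; S1 reads c1=3 → after 1×micro: 3; S2 reads c1=3 → after 1×micro: 0 ⇒ (c0=-1, c1=3, c2=0)
[Jacobi] macro 2: S0 reads c0=-1 → after 2×micro: 3; S1 reads c1=3 → after 1×micro: 3; S2 reads c1=3 → after 1×micro: 1 ⇒ (c0=3, c1=3, c2=1)
[Jacobi] macro 3: S0 reads c0=3 → after 2×micro: 5; S1 reads c1=3 → after 1×micro: 3; S2 reads c1=3 → after 1×micro: 0 ⇒ (c0=5, c1=3, c2=0)
[Jacobi] macro 4: S0 reads c0=5 → after 2×micro: 3; S1 reads c1=3 → after 1×micro: 3; S2 reads c1=3 → after 1×micro: 1 ⇒ (c0=3, c1=3, c2=1)
[Jacobi] macro 5: S0 reads c0=3 → after 2×micro: 5; S1 reads c1=3 → after 1×micro: 3; S2 reads c1=3 → after 1×micro: 0 ⇒ (c0=5, c1=3, c2=0)
[Jacobi] macro 6: S0 reads c0=5 → after 2×micro: 3; S1 reads c1=3 → after 1×micro: 3; S2 reads c1=3 → after 1×micro: 1 ⇒ (c0=3, c1=3, c2=1)
[Jacobi] macro 7: S0 reads c0=3 → after 2×micro: 5; S1 reads c1=3 → after 1×micro: 3; S2 reads c1=3 → after 1×micro: 0 ⇒ (c0=5, c1=3, c2=0)
[Jacobi] macro 8: S0 reads c0=5 → after 2×micro: 3; S1 reads c1=3 → after 1×micro: 3; S2 reads c1=3 → after 1×micro: 1 ⇒ (c0=3, c1=3, c2=1)
[Gauss-Seidel] macro 1: S0 reads c0=1 → after 2×micro: -1; S1 reads c1=3 → after 1×micro: 3; S2 reads c1=3 → after 1×micro: 0 ⇒ (c0=-1, c1=3, c2=0)
[Gauss-Seidel] macro 2: S0 reads c0=-1 → after 2×micro: 3; S1 reads c1=3 → after 1×micro: 3; S2 reads c1=3 → after 1×micro: 1 ⇒ (c0=3, c1=3, c2=1)
[Gauss-Seidel] macro 3: S0 reads c0=3 → after 2×micro: 5; S1 reads c1=3 → after 1×micro: 3; S2 reads c1=3 → after 1×micro: 0 ⇒ (c0=5, c1=3, c2=0)
[Gauss-Seidel] macro 4: S0 reads c0=5 → after 2×micro: 3; S1 reads c1=3 → after 1×micro: 3; S2 reads c1=3 → after 1×micro: 1 ⇒ (c0=3, c1=3, c2=1)
[Gauss-Seidel] macro 5: S0 reads c0=3 → after 2×micro: 5; S1 reads c1=3 → after 1×micro: 3; S2 reads c1=3 → after 1×micro: 0 ⇒ (c0=5, c1=3, c2=0)
[Gauss-Seidel] macro 6: S0 reads c0=5 → after 2×micro: 3; S1 reads c1=3 → after 1×micro: 3; S2 reads c1=3 → after 1×micro: 1 ⇒ (c0=3, c1=3, c2=1)
[Gauss-Seidel] macro 7: S0 reads c0=3 → after 2×micro: 5; S1 reads c1=3 → after 1×micro: 3; S2 reads c1=3 → after 1×micro: 0 ⇒ (c0=5, c1=3, c2=0)
[Gauss-Seidel] macro 8: S0 reads c0=5 → after 2×micro: 3; S1 reads c1=3 → after 1×micro: 3; S2 reads c1=3 → after 1×micro: 1 ⇒ (c0=3, c1=3, c2=1)

first divergence at macro-step: never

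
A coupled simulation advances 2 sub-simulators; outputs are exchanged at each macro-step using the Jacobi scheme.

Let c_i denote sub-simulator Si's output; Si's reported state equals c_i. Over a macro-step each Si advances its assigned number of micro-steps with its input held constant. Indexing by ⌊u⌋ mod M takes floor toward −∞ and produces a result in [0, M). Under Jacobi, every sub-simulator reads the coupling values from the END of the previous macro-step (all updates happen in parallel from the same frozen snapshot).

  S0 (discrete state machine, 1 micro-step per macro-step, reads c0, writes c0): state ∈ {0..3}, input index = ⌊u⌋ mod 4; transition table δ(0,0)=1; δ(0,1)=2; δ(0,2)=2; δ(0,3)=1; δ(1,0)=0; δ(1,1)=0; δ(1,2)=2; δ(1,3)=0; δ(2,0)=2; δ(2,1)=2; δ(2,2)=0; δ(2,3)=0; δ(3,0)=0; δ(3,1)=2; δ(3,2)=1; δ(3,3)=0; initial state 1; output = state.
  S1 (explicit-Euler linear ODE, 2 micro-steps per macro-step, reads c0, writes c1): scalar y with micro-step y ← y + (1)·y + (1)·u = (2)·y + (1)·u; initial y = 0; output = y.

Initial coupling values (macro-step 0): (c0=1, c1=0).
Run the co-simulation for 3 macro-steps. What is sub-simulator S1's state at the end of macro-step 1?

S1 state at macro-step 1 = 3

macro 1: S0 reads c0=1 → after 1×micro: 0; S1 reads c0=1 → after 2×micro: 3 ⇒ (c0=0, c1=3)
macro 2: S0 reads c0=0 → after 1×micro: 1; S1 reads c0=0 → after 2×micro: 12 ⇒ (c0=1, c1=12)
macro 3: S0 reads c0=1 → after 1×micro: 0; S1 reads c0=1 → after 2×micro: 51 ⇒ (c0=0, c1=51)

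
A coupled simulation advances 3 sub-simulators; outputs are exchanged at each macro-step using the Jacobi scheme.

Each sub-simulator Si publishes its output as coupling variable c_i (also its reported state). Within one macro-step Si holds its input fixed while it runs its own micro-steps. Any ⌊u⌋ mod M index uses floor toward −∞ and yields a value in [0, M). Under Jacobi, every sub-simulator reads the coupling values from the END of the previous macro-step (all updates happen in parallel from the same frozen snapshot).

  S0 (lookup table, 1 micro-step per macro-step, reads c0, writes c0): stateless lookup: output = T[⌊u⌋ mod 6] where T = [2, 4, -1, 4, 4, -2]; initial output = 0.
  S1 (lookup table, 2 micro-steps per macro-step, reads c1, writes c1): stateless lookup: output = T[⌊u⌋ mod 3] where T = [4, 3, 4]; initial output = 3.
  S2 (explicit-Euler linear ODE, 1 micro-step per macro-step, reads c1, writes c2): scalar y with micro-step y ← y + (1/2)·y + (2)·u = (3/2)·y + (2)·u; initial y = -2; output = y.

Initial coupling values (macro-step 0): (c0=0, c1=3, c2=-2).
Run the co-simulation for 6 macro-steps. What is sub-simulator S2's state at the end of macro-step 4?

macro 1: S0 reads c0=0 → after 1×micro: 2; S1 reads c1=3 → after 2×micro: 4; S2 reads c1=3 → after 1×micro: 3 ⇒ (c0=2, c1=4, c2=3)
macro 2: S0 reads c0=2 → after 1×micro: -1; S1 reads c1=4 → after 2×micro: 3; S2 reads c1=4 → after 1×micro: 25/2 ⇒ (c0=-1, c1=3, c2=25/2)
macro 3: S0 reads c0=-1 → after 1×micro: -2; S1 reads c1=3 → after 2×micro: 4; S2 reads c1=3 → after 1×micro: 99/4 ⇒ (c0=-2, c1=4, c2=99/4)
macro 4: S0 reads c0=-2 → after 1×micro: 4; S1 reads c1=4 → after 2×micro: 3; S2 reads c1=4 → after 1×micro: 361/8 ⇒ (c0=4, c1=3, c2=361/8)
macro 5: S0 reads c0=4 → after 1×micro: 4; S1 reads c1=3 → after 2×micro: 4; S2 reads c1=3 → after 1×micro: 1179/16 ⇒ (c0=4, c1=4, c2=1179/16)
macro 6: S0 reads c0=4 → after 1×micro: 4; S1 reads c1=4 → after 2×micro: 3; S2 reads c1=4 → after 1×micro: 3793/32 ⇒ (c0=4, c1=3, c2=3793/32)

S2 state at macro-step 4 = 361/8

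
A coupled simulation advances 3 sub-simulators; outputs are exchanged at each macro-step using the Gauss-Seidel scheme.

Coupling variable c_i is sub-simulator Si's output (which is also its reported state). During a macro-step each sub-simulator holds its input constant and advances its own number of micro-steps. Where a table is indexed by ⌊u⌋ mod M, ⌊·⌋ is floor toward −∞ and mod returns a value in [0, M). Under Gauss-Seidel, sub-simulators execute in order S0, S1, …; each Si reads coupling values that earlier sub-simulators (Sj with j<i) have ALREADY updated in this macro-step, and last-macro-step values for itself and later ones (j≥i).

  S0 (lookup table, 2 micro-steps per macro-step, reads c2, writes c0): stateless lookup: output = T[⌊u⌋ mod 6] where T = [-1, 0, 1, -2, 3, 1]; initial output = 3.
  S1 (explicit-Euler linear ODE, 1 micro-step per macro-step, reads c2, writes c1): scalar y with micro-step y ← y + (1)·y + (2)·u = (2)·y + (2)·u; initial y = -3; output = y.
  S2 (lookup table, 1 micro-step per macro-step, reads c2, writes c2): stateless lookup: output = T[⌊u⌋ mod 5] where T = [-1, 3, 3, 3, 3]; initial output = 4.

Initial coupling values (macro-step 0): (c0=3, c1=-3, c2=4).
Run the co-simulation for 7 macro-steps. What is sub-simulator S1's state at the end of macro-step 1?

macro 1: S0 reads c2=4 → after 2×micro: 3; S1 reads c2=4 → after 1×micro: 2; S2 reads c2=4 → after 1×micro: 3 ⇒ (c0=3, c1=2, c2=3)
macro 2: S0 reads c2=3 → after 2×micro: -2; S1 reads c2=3 → after 1×micro: 10; S2 reads c2=3 → after 1×micro: 3 ⇒ (c0=-2, c1=10, c2=3)
macro 3: S0 reads c2=3 → after 2×micro: -2; S1 reads c2=3 → after 1×micro: 26; S2 reads c2=3 → after 1×micro: 3 ⇒ (c0=-2, c1=26, c2=3)
macro 4: S0 reads c2=3 → after 2×micro: -2; S1 reads c2=3 → after 1×micro: 58; S2 reads c2=3 → after 1×micro: 3 ⇒ (c0=-2, c1=58, c2=3)
macro 5: S0 reads c2=3 → after 2×micro: -2; S1 reads c2=3 → after 1×micro: 122; S2 reads c2=3 → after 1×micro: 3 ⇒ (c0=-2, c1=122, c2=3)
macro 6: S0 reads c2=3 → after 2×micro: -2; S1 reads c2=3 → after 1×micro: 250; S2 reads c2=3 → after 1×micro: 3 ⇒ (c0=-2, c1=250, c2=3)
macro 7: S0 reads c2=3 → after 2×micro: -2; S1 reads c2=3 → after 1×micro: 506; S2 reads c2=3 → after 1×micro: 3 ⇒ (c0=-2, c1=506, c2=3)

S1 state at macro-step 1 = 2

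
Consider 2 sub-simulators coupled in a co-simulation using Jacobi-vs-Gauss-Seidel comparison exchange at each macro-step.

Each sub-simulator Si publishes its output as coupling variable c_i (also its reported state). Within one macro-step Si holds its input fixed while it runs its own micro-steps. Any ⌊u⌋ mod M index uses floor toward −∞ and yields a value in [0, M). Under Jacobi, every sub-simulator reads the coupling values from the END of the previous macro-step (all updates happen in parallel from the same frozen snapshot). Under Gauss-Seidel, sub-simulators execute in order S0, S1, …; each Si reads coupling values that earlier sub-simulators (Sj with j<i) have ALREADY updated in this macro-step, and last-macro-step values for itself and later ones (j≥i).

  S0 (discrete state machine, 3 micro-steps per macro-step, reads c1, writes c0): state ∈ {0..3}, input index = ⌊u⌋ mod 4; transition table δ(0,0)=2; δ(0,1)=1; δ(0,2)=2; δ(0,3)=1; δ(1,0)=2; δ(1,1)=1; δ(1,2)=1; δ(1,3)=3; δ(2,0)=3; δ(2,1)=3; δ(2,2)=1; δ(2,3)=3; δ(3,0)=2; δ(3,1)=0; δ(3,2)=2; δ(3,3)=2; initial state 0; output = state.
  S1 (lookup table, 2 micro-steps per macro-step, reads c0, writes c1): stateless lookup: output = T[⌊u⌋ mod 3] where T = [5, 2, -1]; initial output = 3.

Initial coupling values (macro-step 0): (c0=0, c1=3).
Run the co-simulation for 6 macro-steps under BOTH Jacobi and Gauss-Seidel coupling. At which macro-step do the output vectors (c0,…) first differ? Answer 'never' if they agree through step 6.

first divergence at macro-step: 1

[Jacobi] macro 1: S0 reads c1=3 → after 3×micro: 2; S1 reads c0=0 → after 2×micro: 5 ⇒ (c0=2, c1=5)
[Jacobi] macro 2: S0 reads c1=5 → after 3×micro: 1; S1 reads c0=2 → after 2×micro: -1 ⇒ (c0=1, c1=-1)
[Jacobi] macro 3: S0 reads c1=-1 → after 3×micro: 3; S1 reads c0=1 → after 2×micro: 2 ⇒ (c0=3, c1=2)
[Jacobi] macro 4: S0 reads c1=2 → after 3×micro: 1; S1 reads c0=3 → after 2×micro: 5 ⇒ (c0=1, c1=5)
[Jacobi] macro 5: S0 reads c1=5 → after 3×micro: 1; S1 reads c0=1 → after 2×micro: 2 ⇒ (c0=1, c1=2)
[Jacobi] macro 6: S0 reads c1=2 → after 3×micro: 1; S1 reads c0=1 → after 2×micro: 2 ⇒ (c0=1, c1=2)
[Gauss-Seidel] macro 1: S0 reads c1=3 → after 3×micro: 2; S1 reads c0=2 → after 2×micro: -1 ⇒ (c0=2, c1=-1)
[Gauss-Seidel] macro 2: S0 reads c1=-1 → after 3×micro: 3; S1 reads c0=3 → after 2×micro: 5 ⇒ (c0=3, c1=5)
[Gauss-Seidel] macro 3: S0 reads c1=5 → after 3×micro: 1; S1 reads c0=1 → after 2×micro: 2 ⇒ (c0=1, c1=2)
[Gauss-Seidel] macro 4: S0 reads c1=2 → after 3×micro: 1; S1 reads c0=1 → after 2×micro: 2 ⇒ (c0=1, c1=2)
[Gauss-Seidel] macro 5: S0 reads c1=2 → after 3×micro: 1; S1 reads c0=1 → after 2×micro: 2 ⇒ (c0=1, c1=2)
[Gauss-Seidel] macro 6: S0 reads c1=2 → after 3×micro: 1; S1 reads c0=1 → after 2×micro: 2 ⇒ (c0=1, c1=2)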